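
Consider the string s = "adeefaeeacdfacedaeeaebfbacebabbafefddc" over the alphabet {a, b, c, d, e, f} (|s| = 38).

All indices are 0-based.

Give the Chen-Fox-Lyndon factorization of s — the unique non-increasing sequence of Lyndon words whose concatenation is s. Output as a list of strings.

emit factor 1: 'adeefaee' (i=0, period=8)
emit factor 2: 'acdfacedaeeaebfbaceb' (i=8, period=20)
emit factor 3: 'abbafefddc' (i=28, period=10)

["adeefaee", "acdfacedaeeaebfbaceb", "abbafefddc"]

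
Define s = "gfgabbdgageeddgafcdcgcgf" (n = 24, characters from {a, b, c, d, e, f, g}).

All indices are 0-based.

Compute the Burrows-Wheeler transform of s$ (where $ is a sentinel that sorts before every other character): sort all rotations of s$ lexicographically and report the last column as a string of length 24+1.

rank  rotation                   last
    0  $gfgabbdgageeddgafcdcgcgf  f
    1  abbdgageeddgafcdcgcgf$gfg  g
    2  afcdcgcgf$gfgabbdgageeddg  g
    3  ageeddgafcdcgcgf$gfgabbdg  g
    4  bbdgageeddgafcdcgcgf$gfga  a
    5  bdgageeddgafcdcgcgf$gfgab  b
    6  cdcgcgf$gfgabbdgageeddgaf  f
    7  cgcgf$gfgabbdgageeddgafcd  d
    8  cgf$gfgabbdgageeddgafcdcg  g
    9  dcgcgf$gfgabbdgageeddgafc  c
   10  ddgafcdcgcgf$gfgabbdgagee  e
   11  dgafcdcgcgf$gfgabbdgageed  d
   12  dgageeddgafcdcgcgf$gfgabb  b
   13  eddgafcdcgcgf$gfgabbdgage  e
   14  eeddgafcdcgcgf$gfgabbdgag  g
   15  f$gfgabbdgageeddgafcdcgcg  g
   16  fcdcgcgf$gfgabbdgageeddga  a
   17  fgabbdgageeddgafcdcgcgf$g  g
   18  gabbdgageeddgafcdcgcgf$gf  f
   19  gafcdcgcgf$gfgabbdgageedd  d
   20  gageeddgafcdcgcgf$gfgabbd  d
   21  gcgf$gfgabbdgageeddgafcdc  c
   22  geeddgafcdcgcgf$gfgabbdga  a
   23  gf$gfgabbdgageeddgafcdcgc  c
   24  gfgabbdgageeddgafcdcgcgf$  $

fgggabfdgcedbeggagfddcac$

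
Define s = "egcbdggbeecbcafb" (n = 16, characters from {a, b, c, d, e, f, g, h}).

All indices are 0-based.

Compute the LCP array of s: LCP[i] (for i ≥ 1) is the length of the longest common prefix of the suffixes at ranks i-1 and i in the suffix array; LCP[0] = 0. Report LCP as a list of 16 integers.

[0, 0, 1, 1, 1, 0, 1, 2, 0, 0, 1, 1, 0, 0, 1, 1]

sorted suffixes:
  #0 SA[0]=13  'afb'
  #1 SA[1]=15  'b'
  #2 SA[2]=11  'bcafb'
  #3 SA[3]=3  'bdggbeecbcafb'
  #4 SA[4]=7  'beecbcafb'
  #5 SA[5]=12  'cafb'
  #6 SA[6]=10  'cbcafb'
  #7 SA[7]=2  'cbdggbeecbcafb'
  #8 SA[8]=4  'dggbeecbcafb'
  #9 SA[9]=9  'ecbcafb'
  #10 SA[10]=8  'eecbcafb'
  #11 SA[11]=0  'egcbdggbeecbcafb'
  #12 SA[12]=14  'fb'
  #13 SA[13]=6  'gbeecbcafb'
  #14 SA[14]=1  'gcbdggbeecbcafb'
  #15 SA[15]=5  'ggbeecbcafb'

SA = [13, 15, 11, 3, 7, 12, 10, 2, 4, 9, 8, 0, 14, 6, 1, 5]
[i] adj suffixes → lcp
  [1] 13/15 → 0 ('')
  [2] 15/11 → 1 ('b')
  [3] 11/3 → 1 ('b')
  [4] 3/7 → 1 ('b')
  [5] 7/12 → 0 ('')
  [6] 12/10 → 1 ('c')
  [7] 10/2 → 2 ('cb')
  [8] 2/4 → 0 ('')
  [9] 4/9 → 0 ('')
  [10] 9/8 → 1 ('e')
  [11] 8/0 → 1 ('e')
  [12] 0/14 → 0 ('')
  [13] 14/6 → 0 ('')
  [14] 6/1 → 1 ('g')
  [15] 1/5 → 1 ('g')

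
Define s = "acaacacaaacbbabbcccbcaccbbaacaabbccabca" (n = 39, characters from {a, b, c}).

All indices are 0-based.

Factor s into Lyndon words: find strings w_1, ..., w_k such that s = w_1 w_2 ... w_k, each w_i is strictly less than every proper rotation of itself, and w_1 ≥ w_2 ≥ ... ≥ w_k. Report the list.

emit factor 1: 'ac' (i=0, period=2)
emit factor 2: 'aacac' (i=2, period=5)
emit factor 3: 'aaacbbabbcccbcaccbbaacaabbccabc' (i=7, period=31)
emit factor 4: 'a' (i=38, period=1)

["ac", "aacac", "aaacbbabbcccbcaccbbaacaabbccabc", "a"]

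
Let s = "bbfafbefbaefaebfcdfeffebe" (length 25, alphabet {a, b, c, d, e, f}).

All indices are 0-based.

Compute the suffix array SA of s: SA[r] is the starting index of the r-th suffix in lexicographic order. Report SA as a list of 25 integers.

rank | idx | suffix
   0 |  12 | aebfcdfeffebe
   1 |   9 | aefaebfcdfeffebe
   2 |   3 | afbefbaefaebfcdfeffebe
   3 |   8 | baefaebfcdfeffebe
   4 |   0 | bbfafbefbaefaebfcdfeffebe
   5 |  23 | be
   6 |   5 | befbaefaebfcdfeffebe
   7 |   1 | bfafbefbaefaebfcdfeffebe
   8 |  14 | bfcdfeffebe
   9 |  16 | cdfeffebe
  10 |  17 | dfeffebe
  11 |  24 | e
  12 |  22 | ebe
  13 |  13 | ebfcdfeffebe
  14 |  10 | efaebfcdfeffebe
  15 |   6 | efbaefaebfcdfeffebe
  16 |  19 | effebe
  17 |  11 | faebfcdfeffebe
  18 |   2 | fafbefbaefaebfcdfeffebe
  19 |   7 | fbaefaebfcdfeffebe
  20 |   4 | fbefbaefaebfcdfeffebe
  21 |  15 | fcdfeffebe
  22 |  21 | febe
  23 |  18 | feffebe
  24 |  20 | ffebe

[12, 9, 3, 8, 0, 23, 5, 1, 14, 16, 17, 24, 22, 13, 10, 6, 19, 11, 2, 7, 4, 15, 21, 18, 20]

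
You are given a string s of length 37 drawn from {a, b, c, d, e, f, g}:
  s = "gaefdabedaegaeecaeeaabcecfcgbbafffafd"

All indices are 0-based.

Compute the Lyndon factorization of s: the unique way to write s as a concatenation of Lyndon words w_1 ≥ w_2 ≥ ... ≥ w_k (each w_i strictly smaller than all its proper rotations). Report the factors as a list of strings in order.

["g", "aefd", "abedaegaeecaee", "aabcecfcgbbafffafd"]

emit factor 1: 'g' (i=0, period=1)
emit factor 2: 'aefd' (i=1, period=4)
emit factor 3: 'abedaegaeecaee' (i=5, period=14)
emit factor 4: 'aabcecfcgbbafffafd' (i=19, period=18)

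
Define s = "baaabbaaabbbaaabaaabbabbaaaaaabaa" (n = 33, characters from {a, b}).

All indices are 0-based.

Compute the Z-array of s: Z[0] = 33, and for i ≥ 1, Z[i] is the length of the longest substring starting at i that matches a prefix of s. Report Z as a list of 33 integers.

Z[0]=33
i=1: outside box; Z[1]=0
i=2: outside box; Z[2]=0
i=3: outside box; Z[3]=0
i=4: outside box; Z[4]=1 scan→box=[4,5)
i=5: outside box; Z[5]=6 scan→box=[5,11)
i=6: min(r-i=5, Z[1]=0)=0; Z[6]=0
i=7: min(r-i=4, Z[2]=0)=0; Z[7]=0
i=8: min(r-i=3, Z[3]=0)=0; Z[8]=0
i=9: min(r-i=2, Z[4]=1)=1; Z[9]=1
i=10: min(r-i=1, Z[5]=6)=1; Z[10]=1
i=11: outside box; Z[11]=5 scan→box=[11,16)
i=12: min(r-i=4, Z[1]=0)=0; Z[12]=0
i=13: min(r-i=3, Z[2]=0)=0; Z[13]=0
i=14: min(r-i=2, Z[3]=0)=0; Z[14]=0
i=15: min(r-i=1, Z[4]=1)=1; Z[15]=7 scan→box=[15,22)
i=16: min(r-i=6, Z[1]=0)=0; Z[16]=0
i=17: min(r-i=5, Z[2]=0)=0; Z[17]=0
i=18: min(r-i=4, Z[3]=0)=0; Z[18]=0
i=19: min(r-i=3, Z[4]=1)=1; Z[19]=1
i=20: min(r-i=2, Z[5]=6)=2; Z[20]=2
i=21: min(r-i=1, Z[6]=0)=0; Z[21]=0
i=22: outside box; Z[22]=1 scan→box=[22,23)
i=23: outside box; Z[23]=4 scan→box=[23,27)
i=24: min(r-i=3, Z[1]=0)=0; Z[24]=0
i=25: min(r-i=2, Z[2]=0)=0; Z[25]=0
i=26: min(r-i=1, Z[3]=0)=0; Z[26]=0
i=27: outside box; Z[27]=0
i=28: outside box; Z[28]=0
i=29: outside box; Z[29]=0
i=30: outside box; Z[30]=3 scan→box=[30,33)
i=31: min(r-i=2, Z[1]=0)=0; Z[31]=0
i=32: min(r-i=1, Z[2]=0)=0; Z[32]=0

[33, 0, 0, 0, 1, 6, 0, 0, 0, 1, 1, 5, 0, 0, 0, 7, 0, 0, 0, 1, 2, 0, 1, 4, 0, 0, 0, 0, 0, 0, 3, 0, 0]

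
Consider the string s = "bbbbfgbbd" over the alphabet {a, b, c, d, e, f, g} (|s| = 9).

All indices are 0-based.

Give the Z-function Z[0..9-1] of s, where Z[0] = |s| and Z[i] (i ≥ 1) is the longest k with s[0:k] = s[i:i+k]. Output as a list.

Z[0]=9
i=1: outside box; Z[1]=3 scan→box=[1,4)
i=2: min(r-i=2, Z[1]=3)=2; Z[2]=2
i=3: min(r-i=1, Z[2]=2)=1; Z[3]=1
i=4: outside box; Z[4]=0
i=5: outside box; Z[5]=0
i=6: outside box; Z[6]=2 scan→box=[6,8)
i=7: min(r-i=1, Z[1]=3)=1; Z[7]=1
i=8: outside box; Z[8]=0

[9, 3, 2, 1, 0, 0, 2, 1, 0]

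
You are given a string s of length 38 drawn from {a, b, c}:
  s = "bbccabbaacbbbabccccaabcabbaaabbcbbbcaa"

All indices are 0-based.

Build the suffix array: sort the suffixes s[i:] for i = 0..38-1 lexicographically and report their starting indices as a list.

rank | idx | suffix
   0 |  37 | a
   1 |  36 | aa
   2 |  26 | aaabbcbbbcaa
   3 |  27 | aabbcbbbcaa
   4 |  19 | aabcabbaaabbcbbbcaa
   5 |   7 | aacbbbabccccaabcabbaaabbcbbbcaa
   6 |  23 | abbaaabbcbbbcaa
   7 |   4 | abbaacbbbabccccaabcabbaaabbcbbbcaa
   8 |  28 | abbcbbbcaa
   9 |  20 | abcabbaaabbcbbbcaa
  10 |  13 | abccccaabcabbaaabbcbbbcaa
  11 |   8 | acbbbabccccaabcabbaaabbcbbbcaa
  12 |  25 | baaabbcbbbcaa
  13 |   6 | baacbbbabccccaabcabbaaabbcbbbcaa
  14 |  12 | babccccaabcabbaaabbcbbbcaa
  15 |  24 | bbaaabbcbbbcaa
  16 |   5 | bbaacbbbabccccaabcabbaaabbcbbbcaa
  17 |  11 | bbabccccaabcabbaaabbcbbbcaa
  18 |  10 | bbbabccccaabcabbaaabbcbbbcaa
  19 |  32 | bbbcaa
  20 |  33 | bbcaa
  21 |  29 | bbcbbbcaa
  22 |   0 | bbccabbaacbbbabccccaabcabbaaabbcbbbcaa
  23 |  34 | bcaa
  24 |  21 | bcabbaaabbcbbbcaa
  25 |  30 | bcbbbcaa
  26 |   1 | bccabbaacbbbabccccaabcabbaaabbcbbbcaa
  27 |  14 | bccccaabcabbaaabbcbbbcaa
  28 |  35 | caa
  29 |  18 | caabcabbaaabbcbbbcaa
  30 |  22 | cabbaaabbcbbbcaa
  31 |   3 | cabbaacbbbabccccaabcabbaaabbcbbbcaa
  32 |   9 | cbbbabccccaabcabbaaabbcbbbcaa
  33 |  31 | cbbbcaa
  34 |  17 | ccaabcabbaaabbcbbbcaa
  35 |   2 | ccabbaacbbbabccccaabcabbaaabbcbbbcaa
  36 |  16 | cccaabcabbaaabbcbbbcaa
  37 |  15 | ccccaabcabbaaabbcbbbcaa

[37, 36, 26, 27, 19, 7, 23, 4, 28, 20, 13, 8, 25, 6, 12, 24, 5, 11, 10, 32, 33, 29, 0, 34, 21, 30, 1, 14, 35, 18, 22, 3, 9, 31, 17, 2, 16, 15]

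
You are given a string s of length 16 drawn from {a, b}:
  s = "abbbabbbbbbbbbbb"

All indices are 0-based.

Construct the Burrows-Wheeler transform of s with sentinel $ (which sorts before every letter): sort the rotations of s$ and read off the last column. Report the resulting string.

rank  rotation           last
    0  $abbbabbbbbbbbbbb  b
    1  abbbabbbbbbbbbbb$  $
    2  abbbbbbbbbbb$abbb  b
    3  b$abbbabbbbbbbbbb  b
    4  babbbbbbbbbbb$abb  b
    5  bb$abbbabbbbbbbbb  b
    6  bbabbbbbbbbbbb$ab  b
    7  bbb$abbbabbbbbbbb  b
    8  bbbabbbbbbbbbbb$a  a
    9  bbbb$abbbabbbbbbb  b
   10  bbbbb$abbbabbbbbb  b
   11  bbbbbb$abbbabbbbb  b
   12  bbbbbbb$abbbabbbb  b
   13  bbbbbbbb$abbbabbb  b
   14  bbbbbbbbb$abbbabb  b
   15  bbbbbbbbbb$abbbab  b
   16  bbbbbbbbbbb$abbba  a

b$bbbbbbabbbbbbba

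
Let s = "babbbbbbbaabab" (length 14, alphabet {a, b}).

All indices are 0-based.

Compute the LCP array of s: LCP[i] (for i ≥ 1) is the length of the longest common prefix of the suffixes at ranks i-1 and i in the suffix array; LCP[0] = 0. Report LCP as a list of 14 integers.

sorted suffixes:
  #0 SA[0]=9  'aabab'
  #1 SA[1]=12  'ab'
  #2 SA[2]=10  'abab'
  #3 SA[3]=1  'abbbbbbbaabab'
  #4 SA[4]=13  'b'
  #5 SA[5]=8  'baabab'
  #6 SA[6]=11  'bab'
  #7 SA[7]=0  'babbbbbbbaabab'
  #8 SA[8]=7  'bbaabab'
  #9 SA[9]=6  'bbbaabab'
  #10 SA[10]=5  'bbbbaabab'
  #11 SA[11]=4  'bbbbbaabab'
  #12 SA[12]=3  'bbbbbbaabab'
  #13 SA[13]=2  'bbbbbbbaabab'

SA = [9, 12, 10, 1, 13, 8, 11, 0, 7, 6, 5, 4, 3, 2]
i: (SA[i-1],SA[i]) lcp shared
  1: (9,12) 1 'a'
  2: (12,10) 2 'ab'
  3: (10,1) 2 'ab'
  4: (1,13) 0 ''
  5: (13,8) 1 'b'
  6: (8,11) 2 'ba'
  7: (11,0) 3 'bab'
  8: (0,7) 1 'b'
  9: (7,6) 2 'bb'
  10: (6,5) 3 'bbb'
  11: (5,4) 4 'bbbb'
  12: (4,3) 5 'bbbbb'
  13: (3,2) 6 'bbbbbb'

[0, 1, 2, 2, 0, 1, 2, 3, 1, 2, 3, 4, 5, 6]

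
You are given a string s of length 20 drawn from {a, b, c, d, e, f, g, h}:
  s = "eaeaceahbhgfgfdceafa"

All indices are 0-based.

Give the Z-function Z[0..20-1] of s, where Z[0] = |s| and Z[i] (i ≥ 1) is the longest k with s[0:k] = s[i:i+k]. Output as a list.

[20, 0, 2, 0, 0, 2, 0, 0, 0, 0, 0, 0, 0, 0, 0, 0, 2, 0, 0, 0]

Z[0]=20
i=1: fresh scan; Z[1]=0
i=2: fresh scan; Z[2]=2 scan→box=[2,4)
i=3: min(r-i=1, Z[1]=0)=0; Z[3]=0
i=4: fresh scan; Z[4]=0
i=5: fresh scan; Z[5]=2 scan→box=[5,7)
i=6: min(r-i=1, Z[1]=0)=0; Z[6]=0
i=7: fresh scan; Z[7]=0
i=8: fresh scan; Z[8]=0
i=9: fresh scan; Z[9]=0
i=10: fresh scan; Z[10]=0
i=11: fresh scan; Z[11]=0
i=12: fresh scan; Z[12]=0
i=13: fresh scan; Z[13]=0
i=14: fresh scan; Z[14]=0
i=15: fresh scan; Z[15]=0
i=16: fresh scan; Z[16]=2 scan→box=[16,18)
i=17: min(r-i=1, Z[1]=0)=0; Z[17]=0
i=18: fresh scan; Z[18]=0
i=19: fresh scan; Z[19]=0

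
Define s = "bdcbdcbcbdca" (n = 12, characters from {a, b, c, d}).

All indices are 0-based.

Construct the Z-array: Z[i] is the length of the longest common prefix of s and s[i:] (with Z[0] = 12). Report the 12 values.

[12, 0, 0, 4, 0, 0, 1, 0, 3, 0, 0, 0]

Z[0]=12
i=1: i≥r, start 0; Z[1]=0
i=2: i≥r, start 0; Z[2]=0
i=3: i≥r, start 0; Z[3]=4 scan→box=[3,7)
i=4: min(r-i=3, Z[1]=0)=0; Z[4]=0
i=5: min(r-i=2, Z[2]=0)=0; Z[5]=0
i=6: min(r-i=1, Z[3]=4)=1; Z[6]=1
i=7: i≥r, start 0; Z[7]=0
i=8: i≥r, start 0; Z[8]=3 scan→box=[8,11)
i=9: min(r-i=2, Z[1]=0)=0; Z[9]=0
i=10: min(r-i=1, Z[2]=0)=0; Z[10]=0
i=11: i≥r, start 0; Z[11]=0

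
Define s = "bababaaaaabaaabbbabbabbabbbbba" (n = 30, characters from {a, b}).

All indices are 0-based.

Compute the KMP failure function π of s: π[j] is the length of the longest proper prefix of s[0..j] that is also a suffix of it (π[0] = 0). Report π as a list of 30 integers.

π[0] = 0
j=1 s[j]='a': π[1]=0 (border '')
j=2 s[j]='b': π[2]=1 (border 'b')
j=3 s[j]='a': π[3]=2 (border 'ba')
j=4 s[j]='b': π[4]=3 (border 'bab')
j=5 s[j]='a': π[5]=4 (border 'baba')
j=6 s[j]='a': k: 4→2→0; π[6]=0 (border '')
j=7 s[j]='a': π[7]=0 (border '')
j=8 s[j]='a': π[8]=0 (border '')
j=9 s[j]='a': π[9]=0 (border '')
j=10 s[j]='b': π[10]=1 (border 'b')
j=11 s[j]='a': π[11]=2 (border 'ba')
j=12 s[j]='a': k: 2→0; π[12]=0 (border '')
j=13 s[j]='a': π[13]=0 (border '')
j=14 s[j]='b': π[14]=1 (border 'b')
j=15 s[j]='b': k: 1→0; π[15]=1 (border 'b')
j=16 s[j]='b': k: 1→0; π[16]=1 (border 'b')
j=17 s[j]='a': π[17]=2 (border 'ba')
j=18 s[j]='b': π[18]=3 (border 'bab')
j=19 s[j]='b': k: 3→1→0; π[19]=1 (border 'b')
j=20 s[j]='a': π[20]=2 (border 'ba')
j=21 s[j]='b': π[21]=3 (border 'bab')
j=22 s[j]='b': k: 3→1→0; π[22]=1 (border 'b')
j=23 s[j]='a': π[23]=2 (border 'ba')
j=24 s[j]='b': π[24]=3 (border 'bab')
j=25 s[j]='b': k: 3→1→0; π[25]=1 (border 'b')
j=26 s[j]='b': k: 1→0; π[26]=1 (border 'b')
j=27 s[j]='b': k: 1→0; π[27]=1 (border 'b')
j=28 s[j]='b': k: 1→0; π[28]=1 (border 'b')
j=29 s[j]='a': π[29]=2 (border 'ba')

[0, 0, 1, 2, 3, 4, 0, 0, 0, 0, 1, 2, 0, 0, 1, 1, 1, 2, 3, 1, 2, 3, 1, 2, 3, 1, 1, 1, 1, 2]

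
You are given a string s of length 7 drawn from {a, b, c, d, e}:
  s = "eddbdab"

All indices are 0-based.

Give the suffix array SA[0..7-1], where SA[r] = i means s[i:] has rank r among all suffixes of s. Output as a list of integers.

[5, 6, 3, 4, 2, 1, 0]

sorted suffixes:
  #0 SA[0]=5  'ab'
  #1 SA[1]=6  'b'
  #2 SA[2]=3  'bdab'
  #3 SA[3]=4  'dab'
  #4 SA[4]=2  'dbdab'
  #5 SA[5]=1  'ddbdab'
  #6 SA[6]=0  'eddbdab'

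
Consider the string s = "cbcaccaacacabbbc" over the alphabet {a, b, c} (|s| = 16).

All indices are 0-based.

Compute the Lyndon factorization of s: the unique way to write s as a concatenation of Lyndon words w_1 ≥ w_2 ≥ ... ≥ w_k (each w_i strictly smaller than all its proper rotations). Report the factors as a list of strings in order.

["c", "bc", "acc", "aacacabbbc"]

emit factor 1: 'c' (i=0, period=1)
emit factor 2: 'bc' (i=1, period=2)
emit factor 3: 'acc' (i=3, period=3)
emit factor 4: 'aacacabbbc' (i=6, period=10)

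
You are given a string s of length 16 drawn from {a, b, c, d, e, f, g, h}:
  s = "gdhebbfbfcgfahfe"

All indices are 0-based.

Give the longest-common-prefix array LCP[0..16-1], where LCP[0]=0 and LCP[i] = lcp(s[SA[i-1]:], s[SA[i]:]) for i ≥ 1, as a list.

rank | idx | suffix
   0 |  12 | ahfe
   1 |   4 | bbfbfcgfahfe
   2 |   5 | bfbfcgfahfe
   3 |   7 | bfcgfahfe
   4 |   9 | cgfahfe
   5 |   1 | dhebbfbfcgfahfe
   6 |  15 | e
   7 |   3 | ebbfbfcgfahfe
   8 |  11 | fahfe
   9 |   6 | fbfcgfahfe
  10 |   8 | fcgfahfe
  11 |  14 | fe
  12 |   0 | gdhebbfbfcgfahfe
  13 |  10 | gfahfe
  14 |   2 | hebbfbfcgfahfe
  15 |  13 | hfe

SA = [12, 4, 5, 7, 9, 1, 15, 3, 11, 6, 8, 14, 0, 10, 2, 13]
rank  pair      lcp
   1  s[12:],s[4:]  0  ''
   2  s[4:],s[5:]  1  'b'
   3  s[5:],s[7:]  2  'bf'
   4  s[7:],s[9:]  0  ''
   5  s[9:],s[1:]  0  ''
   6  s[1:],s[15:]  0  ''
   7  s[15:],s[3:]  1  'e'
   8  s[3:],s[11:]  0  ''
   9  s[11:],s[6:]  1  'f'
  10  s[6:],s[8:]  1  'f'
  11  s[8:],s[14:]  1  'f'
  12  s[14:],s[0:]  0  ''
  13  s[0:],s[10:]  1  'g'
  14  s[10:],s[2:]  0  ''
  15  s[2:],s[13:]  1  'h'

[0, 0, 1, 2, 0, 0, 0, 1, 0, 1, 1, 1, 0, 1, 0, 1]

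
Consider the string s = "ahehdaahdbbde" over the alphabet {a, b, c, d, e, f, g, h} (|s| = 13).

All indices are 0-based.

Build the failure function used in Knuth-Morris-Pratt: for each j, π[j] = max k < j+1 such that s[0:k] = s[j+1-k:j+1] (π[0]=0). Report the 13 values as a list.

π[0] = 0
j=1 s[j]='h': π[1]=0 (border '')
j=2 s[j]='e': π[2]=0 (border '')
j=3 s[j]='h': π[3]=0 (border '')
j=4 s[j]='d': π[4]=0 (border '')
j=5 s[j]='a': π[5]=1 (border 'a')
j=6 s[j]='a': k: 1→0; π[6]=1 (border 'a')
j=7 s[j]='h': π[7]=2 (border 'ah')
j=8 s[j]='d': k: 2→0; π[8]=0 (border '')
j=9 s[j]='b': π[9]=0 (border '')
j=10 s[j]='b': π[10]=0 (border '')
j=11 s[j]='d': π[11]=0 (border '')
j=12 s[j]='e': π[12]=0 (border '')

[0, 0, 0, 0, 0, 1, 1, 2, 0, 0, 0, 0, 0]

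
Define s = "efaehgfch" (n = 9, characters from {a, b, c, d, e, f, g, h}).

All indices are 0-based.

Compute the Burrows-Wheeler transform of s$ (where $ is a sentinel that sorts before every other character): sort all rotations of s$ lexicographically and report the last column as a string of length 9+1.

hff$aeghce

rank  rotation    last
    0  $efaehgfch  h
    1  aehgfch$ef  f
    2  ch$efaehgf  f
    3  efaehgfch$  $
    4  ehgfch$efa  a
    5  faehgfch$e  e
    6  fch$efaehg  g
    7  gfch$efaeh  h
    8  h$efaehgfc  c
    9  hgfch$efae  e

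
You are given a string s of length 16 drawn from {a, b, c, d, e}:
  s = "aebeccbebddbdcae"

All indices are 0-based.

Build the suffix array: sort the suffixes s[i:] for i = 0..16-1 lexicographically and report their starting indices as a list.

rank | idx | suffix
   0 |  14 | ae
   1 |   0 | aebeccbebddbdcae
   2 |  11 | bdcae
   3 |   8 | bddbdcae
   4 |   6 | bebddbdcae
   5 |   2 | beccbebddbdcae
   6 |  13 | cae
   7 |   5 | cbebddbdcae
   8 |   4 | ccbebddbdcae
   9 |  10 | dbdcae
  10 |  12 | dcae
  11 |   9 | ddbdcae
  12 |  15 | e
  13 |   7 | ebddbdcae
  14 |   1 | ebeccbebddbdcae
  15 |   3 | eccbebddbdcae

[14, 0, 11, 8, 6, 2, 13, 5, 4, 10, 12, 9, 15, 7, 1, 3]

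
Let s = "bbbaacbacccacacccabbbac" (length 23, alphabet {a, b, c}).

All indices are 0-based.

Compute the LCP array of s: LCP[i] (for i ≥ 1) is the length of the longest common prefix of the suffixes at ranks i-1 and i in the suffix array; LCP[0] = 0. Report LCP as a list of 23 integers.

[0, 1, 1, 2, 2, 2, 5, 0, 2, 3, 1, 3, 2, 4, 0, 1, 2, 3, 1, 1, 3, 2, 4]

rank→(start, suffix):
  0 → (3, 'aacbacccacacccabbbac')
  1 → (17, 'abbbac')
  2 → (21, 'ac')
  3 → (11, 'acacccabbbac')
  4 → (4, 'acbacccacacccabbbac')
  5 → (13, 'acccabbbac')
  6 → (7, 'acccacacccabbbac')
  7 → (2, 'baacbacccacacccabbbac')
  8 → (20, 'bac')
  9 → (6, 'bacccacacccabbbac')
  10 → (1, 'bbaacbacccacacccabbbac')
  11 → (19, 'bbac')
  12 → (0, 'bbbaacbacccacacccabbbac')
  13 → (18, 'bbbac')
  14 → (22, 'c')
  15 → (16, 'cabbbac')
  16 → (10, 'cacacccabbbac')
  17 → (12, 'cacccabbbac')
  18 → (5, 'cbacccacacccabbbac')
  19 → (15, 'ccabbbac')
  20 → (9, 'ccacacccabbbac')
  21 → (14, 'cccabbbac')
  22 → (8, 'cccacacccabbbac')

SA = [3, 17, 21, 11, 4, 13, 7, 2, 20, 6, 1, 19, 0, 18, 22, 16, 10, 12, 5, 15, 9, 14, 8]
i: (SA[i-1],SA[i]) lcp shared
  1: (3,17) 1 'a'
  2: (17,21) 1 'a'
  3: (21,11) 2 'ac'
  4: (11,4) 2 'ac'
  5: (4,13) 2 'ac'
  6: (13,7) 5 'accca'
  7: (7,2) 0 ''
  8: (2,20) 2 'ba'
  9: (20,6) 3 'bac'
  10: (6,1) 1 'b'
  11: (1,19) 3 'bba'
  12: (19,0) 2 'bb'
  13: (0,18) 4 'bbba'
  14: (18,22) 0 ''
  15: (22,16) 1 'c'
  16: (16,10) 2 'ca'
  17: (10,12) 3 'cac'
  18: (12,5) 1 'c'
  19: (5,15) 1 'c'
  20: (15,9) 3 'cca'
  21: (9,14) 2 'cc'
  22: (14,8) 4 'ccca'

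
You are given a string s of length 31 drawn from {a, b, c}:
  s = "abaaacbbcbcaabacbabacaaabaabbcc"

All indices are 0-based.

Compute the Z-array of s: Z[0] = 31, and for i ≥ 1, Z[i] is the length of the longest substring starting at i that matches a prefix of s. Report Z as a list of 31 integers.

[31, 0, 1, 1, 1, 0, 0, 0, 0, 0, 0, 1, 3, 0, 1, 0, 0, 3, 0, 1, 0, 1, 1, 4, 0, 1, 2, 0, 0, 0, 0]

Z[0]=31
i=1: outside box; Z[1]=0
i=2: outside box; Z[2]=1 scan→box=[2,3)
i=3: outside box; Z[3]=1 scan→box=[3,4)
i=4: outside box; Z[4]=1 scan→box=[4,5)
i=5: outside box; Z[5]=0
i=6: outside box; Z[6]=0
i=7: outside box; Z[7]=0
i=8: outside box; Z[8]=0
i=9: outside box; Z[9]=0
i=10: outside box; Z[10]=0
i=11: outside box; Z[11]=1 scan→box=[11,12)
i=12: outside box; Z[12]=3 scan→box=[12,15)
i=13: min(r-i=2, Z[1]=0)=0; Z[13]=0
i=14: min(r-i=1, Z[2]=1)=1; Z[14]=1
i=15: outside box; Z[15]=0
i=16: outside box; Z[16]=0
i=17: outside box; Z[17]=3 scan→box=[17,20)
i=18: min(r-i=2, Z[1]=0)=0; Z[18]=0
i=19: min(r-i=1, Z[2]=1)=1; Z[19]=1
i=20: outside box; Z[20]=0
i=21: outside box; Z[21]=1 scan→box=[21,22)
i=22: outside box; Z[22]=1 scan→box=[22,23)
i=23: outside box; Z[23]=4 scan→box=[23,27)
i=24: min(r-i=3, Z[1]=0)=0; Z[24]=0
i=25: min(r-i=2, Z[2]=1)=1; Z[25]=1
i=26: min(r-i=1, Z[3]=1)=1; Z[26]=2 scan→box=[26,28)
i=27: min(r-i=1, Z[1]=0)=0; Z[27]=0
i=28: outside box; Z[28]=0
i=29: outside box; Z[29]=0
i=30: outside box; Z[30]=0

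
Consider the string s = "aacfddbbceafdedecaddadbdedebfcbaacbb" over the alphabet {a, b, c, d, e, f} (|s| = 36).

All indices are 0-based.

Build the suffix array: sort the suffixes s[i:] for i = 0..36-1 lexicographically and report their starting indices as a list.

[31, 0, 32, 1, 20, 17, 10, 35, 30, 34, 6, 7, 22, 27, 16, 29, 33, 8, 2, 19, 5, 21, 18, 4, 25, 14, 23, 12, 9, 26, 15, 24, 13, 28, 3, 11]

sorted suffixes:
  #0 SA[0]=31  'aacbb'
  #1 SA[1]=0  'aacfddbbceafdedecaddadbdedebfcbaacbb'
  #2 SA[2]=32  'acbb'
  #3 SA[3]=1  'acfddbbceafdedecaddadbdedebfcbaacbb'
  #4 SA[4]=20  'adbdedebfcbaacbb'
  #5 SA[5]=17  'addadbdedebfcbaacbb'
  #6 SA[6]=10  'afdedecaddadbdedebfcbaacbb'
  #7 SA[7]=35  'b'
  #8 SA[8]=30  'baacbb'
  #9 SA[9]=34  'bb'
  #10 SA[10]=6  'bbceafdedecaddadbdedebfcbaacbb'
  #11 SA[11]=7  'bceafdedecaddadbdedebfcbaacbb'
  #12 SA[12]=22  'bdedebfcbaacbb'
  #13 SA[13]=27  'bfcbaacbb'
  #14 SA[14]=16  'caddadbdedebfcbaacbb'
  #15 SA[15]=29  'cbaacbb'
  #16 SA[16]=33  'cbb'
  #17 SA[17]=8  'ceafdedecaddadbdedebfcbaacbb'
  #18 SA[18]=2  'cfddbbceafdedecaddadbdedebfcbaacbb'
  #19 SA[19]=19  'dadbdedebfcbaacbb'
  #20 SA[20]=5  'dbbceafdedecaddadbdedebfcbaacbb'
  #21 SA[21]=21  'dbdedebfcbaacbb'
  #22 SA[22]=18  'ddadbdedebfcbaacbb'
  #23 SA[23]=4  'ddbbceafdedecaddadbdedebfcbaacbb'
  #24 SA[24]=25  'debfcbaacbb'
  #25 SA[25]=14  'decaddadbdedebfcbaacbb'
  #26 SA[26]=23  'dedebfcbaacbb'
  #27 SA[27]=12  'dedecaddadbdedebfcbaacbb'
  #28 SA[28]=9  'eafdedecaddadbdedebfcbaacbb'
  #29 SA[29]=26  'ebfcbaacbb'
  #30 SA[30]=15  'ecaddadbdedebfcbaacbb'
  #31 SA[31]=24  'edebfcbaacbb'
  #32 SA[32]=13  'edecaddadbdedebfcbaacbb'
  #33 SA[33]=28  'fcbaacbb'
  #34 SA[34]=3  'fddbbceafdedecaddadbdedebfcbaacbb'
  #35 SA[35]=11  'fdedecaddadbdedebfcbaacbb'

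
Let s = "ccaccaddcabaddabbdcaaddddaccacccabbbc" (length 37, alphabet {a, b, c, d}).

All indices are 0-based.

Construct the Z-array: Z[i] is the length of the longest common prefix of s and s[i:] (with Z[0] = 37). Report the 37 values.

Z[0]=37
i=1: outside box; Z[1]=1 extend→box=[1,2)
i=2: outside box; Z[2]=0
i=3: outside box; Z[3]=3 extend→box=[3,6)
i=4: min(r-i=2, Z[1]=1)=1; Z[4]=1
i=5: min(r-i=1, Z[2]=0)=0; Z[5]=0
i=6: outside box; Z[6]=0
i=7: outside box; Z[7]=0
i=8: outside box; Z[8]=1 extend→box=[8,9)
i=9: outside box; Z[9]=0
i=10: outside box; Z[10]=0
i=11: outside box; Z[11]=0
i=12: outside box; Z[12]=0
i=13: outside box; Z[13]=0
i=14: outside box; Z[14]=0
i=15: outside box; Z[15]=0
i=16: outside box; Z[16]=0
i=17: outside box; Z[17]=0
i=18: outside box; Z[18]=1 extend→box=[18,19)
i=19: outside box; Z[19]=0
i=20: outside box; Z[20]=0
i=21: outside box; Z[21]=0
i=22: outside box; Z[22]=0
i=23: outside box; Z[23]=0
i=24: outside box; Z[24]=0
i=25: outside box; Z[25]=0
i=26: outside box; Z[26]=5 extend→box=[26,31)
i=27: min(r-i=4, Z[1]=1)=1; Z[27]=1
i=28: min(r-i=3, Z[2]=0)=0; Z[28]=0
i=29: min(r-i=2, Z[3]=3)=2; Z[29]=2
i=30: min(r-i=1, Z[4]=1)=1; Z[30]=3 extend→box=[30,33)
i=31: min(r-i=2, Z[1]=1)=1; Z[31]=1
i=32: min(r-i=1, Z[2]=0)=0; Z[32]=0
i=33: outside box; Z[33]=0
i=34: outside box; Z[34]=0
i=35: outside box; Z[35]=0
i=36: outside box; Z[36]=1 extend→box=[36,37)

[37, 1, 0, 3, 1, 0, 0, 0, 1, 0, 0, 0, 0, 0, 0, 0, 0, 0, 1, 0, 0, 0, 0, 0, 0, 0, 5, 1, 0, 2, 3, 1, 0, 0, 0, 0, 1]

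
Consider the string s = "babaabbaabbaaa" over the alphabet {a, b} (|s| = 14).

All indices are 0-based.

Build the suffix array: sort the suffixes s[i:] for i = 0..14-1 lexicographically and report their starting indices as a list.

[13, 12, 11, 7, 3, 1, 8, 4, 10, 6, 2, 0, 9, 5]

sorted suffixes:
  #0 SA[0]=13  'a'
  #1 SA[1]=12  'aa'
  #2 SA[2]=11  'aaa'
  #3 SA[3]=7  'aabbaaa'
  #4 SA[4]=3  'aabbaabbaaa'
  #5 SA[5]=1  'abaabbaabbaaa'
  #6 SA[6]=8  'abbaaa'
  #7 SA[7]=4  'abbaabbaaa'
  #8 SA[8]=10  'baaa'
  #9 SA[9]=6  'baabbaaa'
  #10 SA[10]=2  'baabbaabbaaa'
  #11 SA[11]=0  'babaabbaabbaaa'
  #12 SA[12]=9  'bbaaa'
  #13 SA[13]=5  'bbaabbaaa'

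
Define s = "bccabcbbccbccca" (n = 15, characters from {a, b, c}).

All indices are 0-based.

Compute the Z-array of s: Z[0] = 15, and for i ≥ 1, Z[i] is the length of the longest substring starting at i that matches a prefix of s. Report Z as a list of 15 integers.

Z[0]=15
i=1: i≥r, start 0; Z[1]=0
i=2: i≥r, start 0; Z[2]=0
i=3: i≥r, start 0; Z[3]=0
i=4: i≥r, start 0; Z[4]=2 extend→box=[4,6)
i=5: min(r-i=1, Z[1]=0)=0; Z[5]=0
i=6: i≥r, start 0; Z[6]=1 extend→box=[6,7)
i=7: i≥r, start 0; Z[7]=3 extend→box=[7,10)
i=8: min(r-i=2, Z[1]=0)=0; Z[8]=0
i=9: min(r-i=1, Z[2]=0)=0; Z[9]=0
i=10: i≥r, start 0; Z[10]=3 extend→box=[10,13)
i=11: min(r-i=2, Z[1]=0)=0; Z[11]=0
i=12: min(r-i=1, Z[2]=0)=0; Z[12]=0
i=13: i≥r, start 0; Z[13]=0
i=14: i≥r, start 0; Z[14]=0

[15, 0, 0, 0, 2, 0, 1, 3, 0, 0, 3, 0, 0, 0, 0]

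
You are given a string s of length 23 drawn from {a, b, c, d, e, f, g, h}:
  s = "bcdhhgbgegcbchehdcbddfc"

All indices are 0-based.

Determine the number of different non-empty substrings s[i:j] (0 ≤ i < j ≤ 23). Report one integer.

258

rank→(start, suffix):
  0 → (0, 'bcdhhgbgegcbchehdcbddfc')
  1 → (11, 'bchehdcbddfc')
  2 → (18, 'bddfc')
  3 → (6, 'bgegcbchehdcbddfc')
  4 → (22, 'c')
  5 → (10, 'cbchehdcbddfc')
  6 → (17, 'cbddfc')
  7 → (1, 'cdhhgbgegcbchehdcbddfc')
  8 → (12, 'chehdcbddfc')
  9 → (16, 'dcbddfc')
  10 → (19, 'ddfc')
  11 → (20, 'dfc')
  12 → (2, 'dhhgbgegcbchehdcbddfc')
  13 → (8, 'egcbchehdcbddfc')
  14 → (14, 'ehdcbddfc')
  15 → (21, 'fc')
  16 → (5, 'gbgegcbchehdcbddfc')
  17 → (9, 'gcbchehdcbddfc')
  18 → (7, 'gegcbchehdcbddfc')
  19 → (15, 'hdcbddfc')
  20 → (13, 'hehdcbddfc')
  21 → (4, 'hgbgegcbchehdcbddfc')
  22 → (3, 'hhgbgegcbchehdcbddfc')

SA = [0, 11, 18, 6, 22, 10, 17, 1, 12, 16, 19, 20, 2, 8, 14, 21, 5, 9, 7, 15, 13, 4, 3]
rank  pair      lcp
   1  s[0:],s[11:]  2  'bc'
   2  s[11:],s[18:]  1  'b'
   3  s[18:],s[6:]  1  'b'
   4  s[6:],s[22:]  0  ''
   5  s[22:],s[10:]  1  'c'
   6  s[10:],s[17:]  2  'cb'
   7  s[17:],s[1:]  1  'c'
   8  s[1:],s[12:]  1  'c'
   9  s[12:],s[16:]  0  ''
  10  s[16:],s[19:]  1  'd'
  11  s[19:],s[20:]  1  'd'
  12  s[20:],s[2:]  1  'd'
  13  s[2:],s[8:]  0  ''
  14  s[8:],s[14:]  1  'e'
  15  s[14:],s[21:]  0  ''
  16  s[21:],s[5:]  0  ''
  17  s[5:],s[9:]  1  'g'
  18  s[9:],s[7:]  1  'g'
  19  s[7:],s[15:]  0  ''
  20  s[15:],s[13:]  1  'h'
  21  s[13:],s[4:]  1  'h'
  22  s[4:],s[3:]  1  'h'

n(n+1)/2 = 23·24/2 = 276
Σ LCP = 0 + 2 + 1 + 1 + 0 + 1 + 2 + 1 + 1 + 0 + 1 + 1 + 1 + 0 + 1 + 0 + 0 + 1 + 1 + 0 + 1 + 1 + 1 = 18
distinct = 276 − 18 = 258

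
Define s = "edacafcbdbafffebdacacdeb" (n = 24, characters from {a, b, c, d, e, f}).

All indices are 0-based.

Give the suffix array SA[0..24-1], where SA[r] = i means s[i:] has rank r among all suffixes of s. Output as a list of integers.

rank→(start, suffix):
  0 → (17, 'acacdeb')
  1 → (2, 'acafcbdbafffebdacacdeb')
  2 → (19, 'acdeb')
  3 → (4, 'afcbdbafffebdacacdeb')
  4 → (10, 'afffebdacacdeb')
  5 → (23, 'b')
  6 → (9, 'bafffebdacacdeb')
  7 → (15, 'bdacacdeb')
  8 → (7, 'bdbafffebdacacdeb')
  9 → (18, 'cacdeb')
  10 → (3, 'cafcbdbafffebdacacdeb')
  11 → (6, 'cbdbafffebdacacdeb')
  12 → (20, 'cdeb')
  13 → (16, 'dacacdeb')
  14 → (1, 'dacafcbdbafffebdacacdeb')
  15 → (8, 'dbafffebdacacdeb')
  16 → (21, 'deb')
  17 → (22, 'eb')
  18 → (14, 'ebdacacdeb')
  19 → (0, 'edacafcbdbafffebdacacdeb')
  20 → (5, 'fcbdbafffebdacacdeb')
  21 → (13, 'febdacacdeb')
  22 → (12, 'ffebdacacdeb')
  23 → (11, 'fffebdacacdeb')

[17, 2, 19, 4, 10, 23, 9, 15, 7, 18, 3, 6, 20, 16, 1, 8, 21, 22, 14, 0, 5, 13, 12, 11]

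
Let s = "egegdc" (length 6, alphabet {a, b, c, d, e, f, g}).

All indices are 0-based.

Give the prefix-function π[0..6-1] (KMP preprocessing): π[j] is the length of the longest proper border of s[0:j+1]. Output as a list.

[0, 0, 1, 2, 0, 0]

π[0] = 0
j=1 s[j]='g': π[1]=0 (border '')
j=2 s[j]='e': π[2]=1 (border 'e')
j=3 s[j]='g': π[3]=2 (border 'eg')
j=4 s[j]='d': k: 2→0; π[4]=0 (border '')
j=5 s[j]='c': π[5]=0 (border '')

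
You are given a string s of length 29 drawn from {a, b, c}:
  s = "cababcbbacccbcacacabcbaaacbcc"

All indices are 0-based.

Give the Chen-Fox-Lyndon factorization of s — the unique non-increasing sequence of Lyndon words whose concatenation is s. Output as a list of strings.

emit factor 1: 'c' (i=0, period=1)
emit factor 2: 'ababcbbacccbcacacabcb' (i=1, period=21)
emit factor 3: 'aaacbcc' (i=22, period=7)

["c", "ababcbbacccbcacacabcb", "aaacbcc"]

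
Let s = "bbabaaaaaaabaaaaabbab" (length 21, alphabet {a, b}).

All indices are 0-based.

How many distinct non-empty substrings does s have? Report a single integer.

rank→(start, suffix):
  0 → (4, 'aaaaaaabaaaaabbab')
  1 → (5, 'aaaaaabaaaaabbab')
  2 → (6, 'aaaaabaaaaabbab')
  3 → (12, 'aaaaabbab')
  4 → (7, 'aaaabaaaaabbab')
  5 → (13, 'aaaabbab')
  6 → (8, 'aaabaaaaabbab')
  7 → (14, 'aaabbab')
  8 → (9, 'aabaaaaabbab')
  9 → (15, 'aabbab')
  10 → (19, 'ab')
  11 → (2, 'abaaaaaaabaaaaabbab')
  12 → (10, 'abaaaaabbab')
  13 → (16, 'abbab')
  14 → (20, 'b')
  15 → (3, 'baaaaaaabaaaaabbab')
  16 → (11, 'baaaaabbab')
  17 → (18, 'bab')
  18 → (1, 'babaaaaaaabaaaaabbab')
  19 → (17, 'bbab')
  20 → (0, 'bbabaaaaaaabaaaaabbab')

SA = [4, 5, 6, 12, 7, 13, 8, 14, 9, 15, 19, 2, 10, 16, 20, 3, 11, 18, 1, 17, 0]
rank  pair      lcp
   1  s[4:],s[5:]  6  'aaaaaa'
   2  s[5:],s[6:]  5  'aaaaa'
   3  s[6:],s[12:]  6  'aaaaab'
   4  s[12:],s[7:]  4  'aaaa'
   5  s[7:],s[13:]  5  'aaaab'
   6  s[13:],s[8:]  3  'aaa'
   7  s[8:],s[14:]  4  'aaab'
   8  s[14:],s[9:]  2  'aa'
   9  s[9:],s[15:]  3  'aab'
  10  s[15:],s[19:]  1  'a'
  11  s[19:],s[2:]  2  'ab'
  12  s[2:],s[10:]  7  'abaaaaa'
  13  s[10:],s[16:]  2  'ab'
  14  s[16:],s[20:]  0  ''
  15  s[20:],s[3:]  1  'b'
  16  s[3:],s[11:]  6  'baaaaa'
  17  s[11:],s[18:]  2  'ba'
  18  s[18:],s[1:]  3  'bab'
  19  s[1:],s[17:]  1  'b'
  20  s[17:],s[0:]  4  'bbab'

n(n+1)/2 = 21·22/2 = 231
Σ LCP = 0 + 6 + 5 + 6 + 4 + 5 + 3 + 4 + 2 + 3 + 1 + 2 + 7 + 2 + 0 + 1 + 6 + 2 + 3 + 1 + 4 = 67
distinct = 231 − 67 = 164

164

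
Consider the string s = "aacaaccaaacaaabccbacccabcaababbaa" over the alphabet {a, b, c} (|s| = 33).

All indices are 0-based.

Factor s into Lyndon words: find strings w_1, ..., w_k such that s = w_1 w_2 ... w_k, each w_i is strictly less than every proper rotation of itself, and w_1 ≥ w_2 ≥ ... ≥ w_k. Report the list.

emit factor 1: 'aacaacc' (i=0, period=7)
emit factor 2: 'aaac' (i=7, period=4)
emit factor 3: 'aaabccbacccabcaababb' (i=11, period=20)
emit factor 4: 'a' (i=31, period=1)
emit factor 5: 'a' (i=32, period=1)

["aacaacc", "aaac", "aaabccbacccabcaababb", "a", "a"]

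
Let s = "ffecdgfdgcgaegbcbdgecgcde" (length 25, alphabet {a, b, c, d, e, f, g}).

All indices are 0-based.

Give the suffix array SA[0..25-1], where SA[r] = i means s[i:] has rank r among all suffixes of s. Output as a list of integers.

[11, 14, 16, 15, 22, 3, 9, 20, 23, 7, 17, 4, 24, 2, 19, 12, 6, 1, 0, 10, 13, 21, 8, 18, 5]

rank→(start, suffix):
  0 → (11, 'aegbcbdgecgcde')
  1 → (14, 'bcbdgecgcde')
  2 → (16, 'bdgecgcde')
  3 → (15, 'cbdgecgcde')
  4 → (22, 'cde')
  5 → (3, 'cdgfdgcgaegbcbdgecgcde')
  6 → (9, 'cgaegbcbdgecgcde')
  7 → (20, 'cgcde')
  8 → (23, 'de')
  9 → (7, 'dgcgaegbcbdgecgcde')
  10 → (17, 'dgecgcde')
  11 → (4, 'dgfdgcgaegbcbdgecgcde')
  12 → (24, 'e')
  13 → (2, 'ecdgfdgcgaegbcbdgecgcde')
  14 → (19, 'ecgcde')
  15 → (12, 'egbcbdgecgcde')
  16 → (6, 'fdgcgaegbcbdgecgcde')
  17 → (1, 'fecdgfdgcgaegbcbdgecgcde')
  18 → (0, 'ffecdgfdgcgaegbcbdgecgcde')
  19 → (10, 'gaegbcbdgecgcde')
  20 → (13, 'gbcbdgecgcde')
  21 → (21, 'gcde')
  22 → (8, 'gcgaegbcbdgecgcde')
  23 → (18, 'gecgcde')
  24 → (5, 'gfdgcgaegbcbdgecgcde')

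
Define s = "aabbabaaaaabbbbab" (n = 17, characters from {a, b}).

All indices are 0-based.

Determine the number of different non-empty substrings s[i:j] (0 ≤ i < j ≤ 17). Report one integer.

rank | idx | suffix
   0 |   6 | aaaaabbbbab
   1 |   7 | aaaabbbbab
   2 |   8 | aaabbbbab
   3 |   0 | aabbabaaaaabbbbab
   4 |   9 | aabbbbab
   5 |  15 | ab
   6 |   4 | abaaaaabbbbab
   7 |   1 | abbabaaaaabbbbab
   8 |  10 | abbbbab
   9 |  16 | b
  10 |   5 | baaaaabbbbab
  11 |  14 | bab
  12 |   3 | babaaaaabbbbab
  13 |  13 | bbab
  14 |   2 | bbabaaaaabbbbab
  15 |  12 | bbbab
  16 |  11 | bbbbab

SA = [6, 7, 8, 0, 9, 15, 4, 1, 10, 16, 5, 14, 3, 13, 2, 12, 11]
i: (SA[i-1],SA[i]) lcp shared
  1: (6,7) 4 'aaaa'
  2: (7,8) 3 'aaa'
  3: (8,0) 2 'aa'
  4: (0,9) 4 'aabb'
  5: (9,15) 1 'a'
  6: (15,4) 2 'ab'
  7: (4,1) 2 'ab'
  8: (1,10) 3 'abb'
  9: (10,16) 0 ''
  10: (16,5) 1 'b'
  11: (5,14) 2 'ba'
  12: (14,3) 3 'bab'
  13: (3,13) 1 'b'
  14: (13,2) 4 'bbab'
  15: (2,12) 2 'bb'
  16: (12,11) 3 'bbb'

n(n+1)/2 = 17·18/2 = 153
Σ LCP = 0 + 4 + 3 + 2 + 4 + 1 + 2 + 2 + 3 + 0 + 1 + 2 + 3 + 1 + 4 + 2 + 3 = 37
distinct = 153 − 37 = 116

116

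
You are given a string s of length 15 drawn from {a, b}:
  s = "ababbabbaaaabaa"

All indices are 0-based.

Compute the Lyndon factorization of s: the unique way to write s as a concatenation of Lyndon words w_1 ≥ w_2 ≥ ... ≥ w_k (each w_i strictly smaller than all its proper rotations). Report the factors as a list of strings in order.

["ababbabb", "aaaab", "a", "a"]

emit factor 1: 'ababbabb' (i=0, period=8)
emit factor 2: 'aaaab' (i=8, period=5)
emit factor 3: 'a' (i=13, period=1)
emit factor 4: 'a' (i=14, period=1)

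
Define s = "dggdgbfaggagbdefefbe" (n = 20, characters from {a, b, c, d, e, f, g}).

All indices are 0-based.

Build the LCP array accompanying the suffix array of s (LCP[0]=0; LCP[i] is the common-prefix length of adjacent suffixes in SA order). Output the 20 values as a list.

[0, 2, 0, 1, 1, 0, 1, 2, 0, 1, 2, 0, 1, 1, 0, 1, 2, 1, 1, 2]

rank→(start, suffix):
  0 → (10, 'agbdefefbe')
  1 → (7, 'aggagbdefefbe')
  2 → (12, 'bdefefbe')
  3 → (18, 'be')
  4 → (5, 'bfaggagbdefefbe')
  5 → (13, 'defefbe')
  6 → (3, 'dgbfaggagbdefefbe')
  7 → (0, 'dggdgbfaggagbdefefbe')
  8 → (19, 'e')
  9 → (16, 'efbe')
  10 → (14, 'efefbe')
  11 → (6, 'faggagbdefefbe')
  12 → (17, 'fbe')
  13 → (15, 'fefbe')
  14 → (9, 'gagbdefefbe')
  15 → (11, 'gbdefefbe')
  16 → (4, 'gbfaggagbdefefbe')
  17 → (2, 'gdgbfaggagbdefefbe')
  18 → (8, 'ggagbdefefbe')
  19 → (1, 'ggdgbfaggagbdefefbe')

SA = [10, 7, 12, 18, 5, 13, 3, 0, 19, 16, 14, 6, 17, 15, 9, 11, 4, 2, 8, 1]
rank  pair      lcp
   1  s[10:],s[7:]  2  'ag'
   2  s[7:],s[12:]  0  ''
   3  s[12:],s[18:]  1  'b'
   4  s[18:],s[5:]  1  'b'
   5  s[5:],s[13:]  0  ''
   6  s[13:],s[3:]  1  'd'
   7  s[3:],s[0:]  2  'dg'
   8  s[0:],s[19:]  0  ''
   9  s[19:],s[16:]  1  'e'
  10  s[16:],s[14:]  2  'ef'
  11  s[14:],s[6:]  0  ''
  12  s[6:],s[17:]  1  'f'
  13  s[17:],s[15:]  1  'f'
  14  s[15:],s[9:]  0  ''
  15  s[9:],s[11:]  1  'g'
  16  s[11:],s[4:]  2  'gb'
  17  s[4:],s[2:]  1  'g'
  18  s[2:],s[8:]  1  'g'
  19  s[8:],s[1:]  2  'gg'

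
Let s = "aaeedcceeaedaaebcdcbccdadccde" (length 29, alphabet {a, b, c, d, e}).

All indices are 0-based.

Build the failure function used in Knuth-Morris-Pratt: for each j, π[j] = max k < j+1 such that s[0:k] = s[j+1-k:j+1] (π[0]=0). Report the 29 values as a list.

π[0] = 0
j=1 s[j]='a': π[1]=1 (border 'a')
j=2 s[j]='e': k: 1→0; π[2]=0 (border '')
j=3 s[j]='e': π[3]=0 (border '')
j=4 s[j]='d': π[4]=0 (border '')
j=5 s[j]='c': π[5]=0 (border '')
j=6 s[j]='c': π[6]=0 (border '')
j=7 s[j]='e': π[7]=0 (border '')
j=8 s[j]='e': π[8]=0 (border '')
j=9 s[j]='a': π[9]=1 (border 'a')
j=10 s[j]='e': k: 1→0; π[10]=0 (border '')
j=11 s[j]='d': π[11]=0 (border '')
j=12 s[j]='a': π[12]=1 (border 'a')
j=13 s[j]='a': π[13]=2 (border 'aa')
j=14 s[j]='e': π[14]=3 (border 'aae')
j=15 s[j]='b': k: 3→0; π[15]=0 (border '')
j=16 s[j]='c': π[16]=0 (border '')
j=17 s[j]='d': π[17]=0 (border '')
j=18 s[j]='c': π[18]=0 (border '')
j=19 s[j]='b': π[19]=0 (border '')
j=20 s[j]='c': π[20]=0 (border '')
j=21 s[j]='c': π[21]=0 (border '')
j=22 s[j]='d': π[22]=0 (border '')
j=23 s[j]='a': π[23]=1 (border 'a')
j=24 s[j]='d': k: 1→0; π[24]=0 (border '')
j=25 s[j]='c': π[25]=0 (border '')
j=26 s[j]='c': π[26]=0 (border '')
j=27 s[j]='d': π[27]=0 (border '')
j=28 s[j]='e': π[28]=0 (border '')

[0, 1, 0, 0, 0, 0, 0, 0, 0, 1, 0, 0, 1, 2, 3, 0, 0, 0, 0, 0, 0, 0, 0, 1, 0, 0, 0, 0, 0]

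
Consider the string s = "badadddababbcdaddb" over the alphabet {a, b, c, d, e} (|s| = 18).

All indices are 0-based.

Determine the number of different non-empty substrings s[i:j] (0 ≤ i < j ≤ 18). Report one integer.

146

rank→(start, suffix):
  0 → (7, 'ababbcdaddb')
  1 → (9, 'abbcdaddb')
  2 → (1, 'adadddababbcdaddb')
  3 → (14, 'addb')
  4 → (3, 'adddababbcdaddb')
  5 → (17, 'b')
  6 → (8, 'babbcdaddb')
  7 → (0, 'badadddababbcdaddb')
  8 → (10, 'bbcdaddb')
  9 → (11, 'bcdaddb')
  10 → (12, 'cdaddb')
  11 → (6, 'dababbcdaddb')
  12 → (13, 'daddb')
  13 → (2, 'dadddababbcdaddb')
  14 → (16, 'db')
  15 → (5, 'ddababbcdaddb')
  16 → (15, 'ddb')
  17 → (4, 'dddababbcdaddb')

SA = [7, 9, 1, 14, 3, 17, 8, 0, 10, 11, 12, 6, 13, 2, 16, 5, 15, 4]
i: (SA[i-1],SA[i]) lcp shared
  1: (7,9) 2 'ab'
  2: (9,1) 1 'a'
  3: (1,14) 2 'ad'
  4: (14,3) 3 'add'
  5: (3,17) 0 ''
  6: (17,8) 1 'b'
  7: (8,0) 2 'ba'
  8: (0,10) 1 'b'
  9: (10,11) 1 'b'
  10: (11,12) 0 ''
  11: (12,6) 0 ''
  12: (6,13) 2 'da'
  13: (13,2) 4 'dadd'
  14: (2,16) 1 'd'
  15: (16,5) 1 'd'
  16: (5,15) 2 'dd'
  17: (15,4) 2 'dd'

n(n+1)/2 = 18·19/2 = 171
Σ LCP = 0 + 2 + 1 + 2 + 3 + 0 + 1 + 2 + 1 + 1 + 0 + 0 + 2 + 4 + 1 + 1 + 2 + 2 = 25
distinct = 171 − 25 = 146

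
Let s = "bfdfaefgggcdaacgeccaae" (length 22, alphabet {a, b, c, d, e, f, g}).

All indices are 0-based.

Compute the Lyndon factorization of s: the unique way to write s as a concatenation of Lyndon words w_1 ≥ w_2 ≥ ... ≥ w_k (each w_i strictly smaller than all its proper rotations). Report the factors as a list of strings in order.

["bfdf", "aefgggcd", "aacgeccaae"]

emit factor 1: 'bfdf' (i=0, period=4)
emit factor 2: 'aefgggcd' (i=4, period=8)
emit factor 3: 'aacgeccaae' (i=12, period=10)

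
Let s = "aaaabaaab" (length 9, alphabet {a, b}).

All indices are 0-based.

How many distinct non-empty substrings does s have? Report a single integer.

sorted suffixes:
  #0 SA[0]=0  'aaaabaaab'
  #1 SA[1]=5  'aaab'
  #2 SA[2]=1  'aaabaaab'
  #3 SA[3]=6  'aab'
  #4 SA[4]=2  'aabaaab'
  #5 SA[5]=7  'ab'
  #6 SA[6]=3  'abaaab'
  #7 SA[7]=8  'b'
  #8 SA[8]=4  'baaab'

SA = [0, 5, 1, 6, 2, 7, 3, 8, 4]
i: (SA[i-1],SA[i]) lcp shared
  1: (0,5) 3 'aaa'
  2: (5,1) 4 'aaab'
  3: (1,6) 2 'aa'
  4: (6,2) 3 'aab'
  5: (2,7) 1 'a'
  6: (7,3) 2 'ab'
  7: (3,8) 0 ''
  8: (8,4) 1 'b'

n(n+1)/2 = 9·10/2 = 45
Σ LCP = 0 + 3 + 4 + 2 + 3 + 1 + 2 + 0 + 1 = 16
distinct = 45 − 16 = 29

29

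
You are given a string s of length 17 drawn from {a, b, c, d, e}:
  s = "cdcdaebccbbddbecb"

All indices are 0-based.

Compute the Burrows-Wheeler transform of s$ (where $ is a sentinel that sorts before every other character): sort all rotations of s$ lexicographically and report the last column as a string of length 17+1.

bdccebdecbd$cdcbab

rank  rotation            last
    0  $cdcdaebccbbddbecb  b
    1  aebccbbddbecb$cdcd  d
    2  b$cdcdaebccbbddbec  c
    3  bbddbecb$cdcdaebcc  c
    4  bccbbddbecb$cdcdae  e
    5  bddbecb$cdcdaebccb  b
    6  becb$cdcdaebccbbdd  d
    7  cb$cdcdaebccbbddbe  e
    8  cbbddbecb$cdcdaebc  c
    9  ccbbddbecb$cdcdaeb  b
   10  cdaebccbbddbecb$cd  d
   11  cdcdaebccbbddbecb$  $
   12  daebccbbddbecb$cdc  c
   13  dbecb$cdcdaebccbbd  d
   14  dcdaebccbbddbecb$c  c
   15  ddbecb$cdcdaebccbb  b
   16  ebccbbddbecb$cdcda  a
   17  ecb$cdcdaebccbbddb  b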